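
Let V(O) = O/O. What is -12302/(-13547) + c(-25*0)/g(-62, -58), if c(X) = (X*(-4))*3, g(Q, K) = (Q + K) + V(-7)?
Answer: 12302/13547 ≈ 0.90810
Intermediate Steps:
V(O) = 1
g(Q, K) = 1 + K + Q (g(Q, K) = (Q + K) + 1 = (K + Q) + 1 = 1 + K + Q)
c(X) = -12*X (c(X) = -4*X*3 = -12*X)
-12302/(-13547) + c(-25*0)/g(-62, -58) = -12302/(-13547) + (-(-300)*0)/(1 - 58 - 62) = -12302*(-1/13547) - 12*0/(-119) = 12302/13547 + 0*(-1/119) = 12302/13547 + 0 = 12302/13547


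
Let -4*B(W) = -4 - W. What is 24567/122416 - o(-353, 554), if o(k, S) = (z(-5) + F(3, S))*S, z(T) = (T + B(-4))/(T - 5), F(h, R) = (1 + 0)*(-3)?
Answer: 169570727/122416 ≈ 1385.2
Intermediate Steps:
B(W) = 1 + W/4 (B(W) = -(-4 - W)/4 = 1 + W/4)
F(h, R) = -3 (F(h, R) = 1*(-3) = -3)
z(T) = T/(-5 + T) (z(T) = (T + (1 + (1/4)*(-4)))/(T - 5) = (T + (1 - 1))/(-5 + T) = (T + 0)/(-5 + T) = T/(-5 + T))
o(k, S) = -5*S/2 (o(k, S) = (-5/(-5 - 5) - 3)*S = (-5/(-10) - 3)*S = (-5*(-1/10) - 3)*S = (1/2 - 3)*S = -5*S/2)
24567/122416 - o(-353, 554) = 24567/122416 - (-5)*554/2 = 24567*(1/122416) - 1*(-1385) = 24567/122416 + 1385 = 169570727/122416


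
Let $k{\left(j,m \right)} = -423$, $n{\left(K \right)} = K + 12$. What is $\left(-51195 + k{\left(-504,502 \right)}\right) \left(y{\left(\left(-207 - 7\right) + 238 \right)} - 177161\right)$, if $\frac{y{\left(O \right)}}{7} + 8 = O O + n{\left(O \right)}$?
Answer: $8926455594$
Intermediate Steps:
$n{\left(K \right)} = 12 + K$
$y{\left(O \right)} = 28 + 7 O + 7 O^{2}$ ($y{\left(O \right)} = -56 + 7 \left(O O + \left(12 + O\right)\right) = -56 + 7 \left(O^{2} + \left(12 + O\right)\right) = -56 + 7 \left(12 + O + O^{2}\right) = -56 + \left(84 + 7 O + 7 O^{2}\right) = 28 + 7 O + 7 O^{2}$)
$\left(-51195 + k{\left(-504,502 \right)}\right) \left(y{\left(\left(-207 - 7\right) + 238 \right)} - 177161\right) = \left(-51195 - 423\right) \left(\left(28 + 7 \left(\left(-207 - 7\right) + 238\right) + 7 \left(\left(-207 - 7\right) + 238\right)^{2}\right) - 177161\right) = - 51618 \left(\left(28 + 7 \left(-214 + 238\right) + 7 \left(-214 + 238\right)^{2}\right) - 177161\right) = - 51618 \left(\left(28 + 7 \cdot 24 + 7 \cdot 24^{2}\right) - 177161\right) = - 51618 \left(\left(28 + 168 + 7 \cdot 576\right) - 177161\right) = - 51618 \left(\left(28 + 168 + 4032\right) - 177161\right) = - 51618 \left(4228 - 177161\right) = \left(-51618\right) \left(-172933\right) = 8926455594$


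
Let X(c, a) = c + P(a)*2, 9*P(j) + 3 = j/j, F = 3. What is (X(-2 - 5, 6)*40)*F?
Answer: -2680/3 ≈ -893.33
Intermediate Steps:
P(j) = -2/9 (P(j) = -⅓ + (j/j)/9 = -⅓ + (⅑)*1 = -⅓ + ⅑ = -2/9)
X(c, a) = -4/9 + c (X(c, a) = c - 2/9*2 = c - 4/9 = -4/9 + c)
(X(-2 - 5, 6)*40)*F = ((-4/9 + (-2 - 5))*40)*3 = ((-4/9 - 7)*40)*3 = -67/9*40*3 = -2680/9*3 = -2680/3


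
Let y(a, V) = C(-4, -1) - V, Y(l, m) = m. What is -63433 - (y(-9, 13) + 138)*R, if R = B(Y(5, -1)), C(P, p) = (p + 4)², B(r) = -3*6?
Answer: -61021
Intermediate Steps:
B(r) = -18
C(P, p) = (4 + p)²
R = -18
y(a, V) = 9 - V (y(a, V) = (4 - 1)² - V = 3² - V = 9 - V)
-63433 - (y(-9, 13) + 138)*R = -63433 - ((9 - 1*13) + 138)*(-18) = -63433 - ((9 - 13) + 138)*(-18) = -63433 - (-4 + 138)*(-18) = -63433 - 134*(-18) = -63433 - 1*(-2412) = -63433 + 2412 = -61021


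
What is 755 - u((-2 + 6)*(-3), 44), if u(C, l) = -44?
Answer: 799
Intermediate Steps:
755 - u((-2 + 6)*(-3), 44) = 755 - 1*(-44) = 755 + 44 = 799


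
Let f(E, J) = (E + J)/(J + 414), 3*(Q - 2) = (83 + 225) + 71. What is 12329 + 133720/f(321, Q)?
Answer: 58545483/337 ≈ 1.7373e+5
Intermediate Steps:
Q = 385/3 (Q = 2 + ((83 + 225) + 71)/3 = 2 + (308 + 71)/3 = 2 + (1/3)*379 = 2 + 379/3 = 385/3 ≈ 128.33)
f(E, J) = (E + J)/(414 + J)
12329 + 133720/f(321, Q) = 12329 + 133720/(((321 + 385/3)/(414 + 385/3))) = 12329 + 133720/(((1348/3)/(1627/3))) = 12329 + 133720/(((3/1627)*(1348/3))) = 12329 + 133720/(1348/1627) = 12329 + 133720*(1627/1348) = 12329 + 54390610/337 = 58545483/337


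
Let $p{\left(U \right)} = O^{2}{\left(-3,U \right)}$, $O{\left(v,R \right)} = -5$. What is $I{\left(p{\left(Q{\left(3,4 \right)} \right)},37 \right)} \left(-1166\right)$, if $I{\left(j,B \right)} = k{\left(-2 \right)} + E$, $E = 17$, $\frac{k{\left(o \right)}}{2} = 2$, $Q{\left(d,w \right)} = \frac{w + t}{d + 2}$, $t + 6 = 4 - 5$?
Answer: $-24486$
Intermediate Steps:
$t = -7$ ($t = -6 + \left(4 - 5\right) = -6 - 1 = -7$)
$Q{\left(d,w \right)} = \frac{-7 + w}{2 + d}$ ($Q{\left(d,w \right)} = \frac{w - 7}{d + 2} = \frac{-7 + w}{2 + d}$)
$k{\left(o \right)} = 4$ ($k{\left(o \right)} = 2 \cdot 2 = 4$)
$p{\left(U \right)} = 25$ ($p{\left(U \right)} = \left(-5\right)^{2} = 25$)
$I{\left(j,B \right)} = 21$ ($I{\left(j,B \right)} = 4 + 17 = 21$)
$I{\left(p{\left(Q{\left(3,4 \right)} \right)},37 \right)} \left(-1166\right) = 21 \left(-1166\right) = -24486$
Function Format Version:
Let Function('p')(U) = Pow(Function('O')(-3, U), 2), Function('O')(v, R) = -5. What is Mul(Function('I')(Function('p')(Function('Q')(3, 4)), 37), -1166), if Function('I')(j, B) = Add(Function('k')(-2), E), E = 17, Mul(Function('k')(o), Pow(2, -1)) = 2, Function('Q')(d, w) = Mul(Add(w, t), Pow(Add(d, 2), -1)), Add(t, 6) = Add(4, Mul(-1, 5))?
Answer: -24486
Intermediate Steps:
t = -7 (t = Add(-6, Add(4, Mul(-1, 5))) = Add(-6, Add(4, -5)) = Add(-6, -1) = -7)
Function('Q')(d, w) = Mul(Pow(Add(2, d), -1), Add(-7, w)) (Function('Q')(d, w) = Mul(Add(w, -7), Pow(Add(d, 2), -1)) = Mul(Add(-7, w), Pow(Add(2, d), -1)) = Mul(Pow(Add(2, d), -1), Add(-7, w)))
Function('k')(o) = 4 (Function('k')(o) = Mul(2, 2) = 4)
Function('p')(U) = 25 (Function('p')(U) = Pow(-5, 2) = 25)
Function('I')(j, B) = 21 (Function('I')(j, B) = Add(4, 17) = 21)
Mul(Function('I')(Function('p')(Function('Q')(3, 4)), 37), -1166) = Mul(21, -1166) = -24486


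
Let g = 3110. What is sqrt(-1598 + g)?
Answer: 6*sqrt(42) ≈ 38.884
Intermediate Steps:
sqrt(-1598 + g) = sqrt(-1598 + 3110) = sqrt(1512) = 6*sqrt(42)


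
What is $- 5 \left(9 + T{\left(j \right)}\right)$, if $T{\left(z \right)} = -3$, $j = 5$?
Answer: $-30$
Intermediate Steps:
$- 5 \left(9 + T{\left(j \right)}\right) = - 5 \left(9 - 3\right) = \left(-5\right) 6 = -30$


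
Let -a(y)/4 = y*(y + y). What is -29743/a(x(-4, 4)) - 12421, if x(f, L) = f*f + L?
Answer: -39717457/3200 ≈ -12412.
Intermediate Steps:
x(f, L) = L + f² (x(f, L) = f² + L = L + f²)
a(y) = -8*y² (a(y) = -4*y*(y + y) = -4*y*2*y = -8*y²)
-29743/a(x(-4, 4)) - 12421 = -29743*(-1/(8*(4 + (-4)²)²)) - 12421 = -29743*(-1/(8*(4 + 16)²)) - 12421 = -29743/((-8*20²)) - 12421 = -29743/((-8*400)) - 12421 = -29743/(-3200) - 12421 = -29743*(-1/3200) - 12421 = 29743/3200 - 12421 = -39717457/3200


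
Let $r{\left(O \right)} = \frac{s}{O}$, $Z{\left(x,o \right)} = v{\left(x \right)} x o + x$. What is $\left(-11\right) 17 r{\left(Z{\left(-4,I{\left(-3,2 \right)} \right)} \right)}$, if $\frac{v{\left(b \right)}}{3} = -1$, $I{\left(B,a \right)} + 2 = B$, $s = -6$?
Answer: $- \frac{561}{32} \approx -17.531$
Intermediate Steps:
$I{\left(B,a \right)} = -2 + B$
$v{\left(b \right)} = -3$ ($v{\left(b \right)} = 3 \left(-1\right) = -3$)
$Z{\left(x,o \right)} = x - 3 o x$ ($Z{\left(x,o \right)} = - 3 x o + x = - 3 o x + x = x - 3 o x$)
$r{\left(O \right)} = - \frac{6}{O}$
$\left(-11\right) 17 r{\left(Z{\left(-4,I{\left(-3,2 \right)} \right)} \right)} = \left(-11\right) 17 \left(- \frac{6}{\left(-4\right) \left(1 - 3 \left(-2 - 3\right)\right)}\right) = - 187 \left(- \frac{6}{\left(-4\right) \left(1 - -15\right)}\right) = - 187 \left(- \frac{6}{\left(-4\right) \left(1 + 15\right)}\right) = - 187 \left(- \frac{6}{\left(-4\right) 16}\right) = - 187 \left(- \frac{6}{-64}\right) = - 187 \left(\left(-6\right) \left(- \frac{1}{64}\right)\right) = \left(-187\right) \frac{3}{32} = - \frac{561}{32}$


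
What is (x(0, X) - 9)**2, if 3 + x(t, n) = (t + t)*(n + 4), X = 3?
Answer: 144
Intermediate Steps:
x(t, n) = -3 + 2*t*(4 + n) (x(t, n) = -3 + (t + t)*(n + 4) = -3 + (2*t)*(4 + n) = -3 + 2*t*(4 + n))
(x(0, X) - 9)**2 = ((-3 + 8*0 + 2*3*0) - 9)**2 = ((-3 + 0 + 0) - 9)**2 = (-3 - 9)**2 = (-12)**2 = 144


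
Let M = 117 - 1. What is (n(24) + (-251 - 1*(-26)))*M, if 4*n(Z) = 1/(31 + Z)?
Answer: -1435471/55 ≈ -26099.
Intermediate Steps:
n(Z) = 1/(4*(31 + Z))
M = 116
(n(24) + (-251 - 1*(-26)))*M = (1/(4*(31 + 24)) + (-251 - 1*(-26)))*116 = ((¼)/55 + (-251 + 26))*116 = ((¼)*(1/55) - 225)*116 = (1/220 - 225)*116 = -49499/220*116 = -1435471/55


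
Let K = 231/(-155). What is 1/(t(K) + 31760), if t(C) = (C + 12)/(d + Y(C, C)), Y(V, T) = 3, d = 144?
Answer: 7595/241217743 ≈ 3.1486e-5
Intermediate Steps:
K = -231/155 (K = 231*(-1/155) = -231/155 ≈ -1.4903)
t(C) = 4/49 + C/147 (t(C) = (C + 12)/(144 + 3) = (12 + C)/147 = (12 + C)*(1/147) = 4/49 + C/147)
1/(t(K) + 31760) = 1/((4/49 + (1/147)*(-231/155)) + 31760) = 1/((4/49 - 11/1085) + 31760) = 1/(543/7595 + 31760) = 1/(241217743/7595) = 7595/241217743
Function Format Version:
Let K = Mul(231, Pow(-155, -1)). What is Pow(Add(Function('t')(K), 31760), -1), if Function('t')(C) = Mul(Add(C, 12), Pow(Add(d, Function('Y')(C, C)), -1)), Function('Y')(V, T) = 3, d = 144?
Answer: Rational(7595, 241217743) ≈ 3.1486e-5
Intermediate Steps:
K = Rational(-231, 155) (K = Mul(231, Rational(-1, 155)) = Rational(-231, 155) ≈ -1.4903)
Function('t')(C) = Add(Rational(4, 49), Mul(Rational(1, 147), C)) (Function('t')(C) = Mul(Add(C, 12), Pow(Add(144, 3), -1)) = Mul(Add(12, C), Pow(147, -1)) = Mul(Add(12, C), Rational(1, 147)) = Add(Rational(4, 49), Mul(Rational(1, 147), C)))
Pow(Add(Function('t')(K), 31760), -1) = Pow(Add(Add(Rational(4, 49), Mul(Rational(1, 147), Rational(-231, 155))), 31760), -1) = Pow(Add(Add(Rational(4, 49), Rational(-11, 1085)), 31760), -1) = Pow(Add(Rational(543, 7595), 31760), -1) = Pow(Rational(241217743, 7595), -1) = Rational(7595, 241217743)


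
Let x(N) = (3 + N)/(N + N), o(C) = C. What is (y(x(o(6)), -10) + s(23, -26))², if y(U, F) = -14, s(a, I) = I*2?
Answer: 4356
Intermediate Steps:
x(N) = (3 + N)/(2*N) (x(N) = (3 + N)/((2*N)) = (3 + N)*(1/(2*N)) = (3 + N)/(2*N))
s(a, I) = 2*I
(y(x(o(6)), -10) + s(23, -26))² = (-14 + 2*(-26))² = (-14 - 52)² = (-66)² = 4356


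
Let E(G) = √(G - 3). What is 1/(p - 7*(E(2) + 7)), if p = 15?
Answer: -34/1205 + 7*I/1205 ≈ -0.028216 + 0.0058091*I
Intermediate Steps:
E(G) = √(-3 + G)
1/(p - 7*(E(2) + 7)) = 1/(15 - 7*(√(-3 + 2) + 7)) = 1/(15 - 7*(√(-1) + 7)) = 1/(15 - 7*(I + 7)) = 1/(15 - 7*(7 + I)) = 1/(15 + (-49 - 7*I)) = 1/(-34 - 7*I) = (-34 + 7*I)/1205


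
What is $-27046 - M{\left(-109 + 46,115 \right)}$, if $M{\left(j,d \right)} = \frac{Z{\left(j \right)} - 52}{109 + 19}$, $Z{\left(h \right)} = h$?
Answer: $- \frac{3461773}{128} \approx -27045.0$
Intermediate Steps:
$M{\left(j,d \right)} = - \frac{13}{32} + \frac{j}{128}$ ($M{\left(j,d \right)} = \frac{j - 52}{109 + 19} = \frac{-52 + j}{128} = \left(-52 + j\right) \frac{1}{128} = - \frac{13}{32} + \frac{j}{128}$)
$-27046 - M{\left(-109 + 46,115 \right)} = -27046 - \left(- \frac{13}{32} + \frac{-109 + 46}{128}\right) = -27046 - \left(- \frac{13}{32} + \frac{1}{128} \left(-63\right)\right) = -27046 - \left(- \frac{13}{32} - \frac{63}{128}\right) = -27046 - - \frac{115}{128} = -27046 + \frac{115}{128} = - \frac{3461773}{128}$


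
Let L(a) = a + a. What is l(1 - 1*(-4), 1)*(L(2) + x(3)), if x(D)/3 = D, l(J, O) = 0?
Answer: 0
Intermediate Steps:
x(D) = 3*D
L(a) = 2*a
l(1 - 1*(-4), 1)*(L(2) + x(3)) = 0*(2*2 + 3*3) = 0*(4 + 9) = 0*13 = 0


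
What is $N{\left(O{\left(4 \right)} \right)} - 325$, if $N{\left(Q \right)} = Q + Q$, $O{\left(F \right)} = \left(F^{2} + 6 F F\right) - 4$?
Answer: $-109$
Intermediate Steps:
$O{\left(F \right)} = -4 + 7 F^{2}$ ($O{\left(F \right)} = \left(F^{2} + 6 F^{2}\right) - 4 = 7 F^{2} - 4 = -4 + 7 F^{2}$)
$N{\left(Q \right)} = 2 Q$
$N{\left(O{\left(4 \right)} \right)} - 325 = 2 \left(-4 + 7 \cdot 4^{2}\right) - 325 = 2 \left(-4 + 7 \cdot 16\right) - 325 = 2 \left(-4 + 112\right) - 325 = 2 \cdot 108 - 325 = 216 - 325 = -109$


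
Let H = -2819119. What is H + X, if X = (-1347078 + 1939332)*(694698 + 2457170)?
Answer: 1866703611353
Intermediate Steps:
X = 1866706430472 (X = 592254*3151868 = 1866706430472)
H + X = -2819119 + 1866706430472 = 1866703611353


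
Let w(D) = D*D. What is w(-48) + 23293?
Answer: 25597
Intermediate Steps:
w(D) = D**2
w(-48) + 23293 = (-48)**2 + 23293 = 2304 + 23293 = 25597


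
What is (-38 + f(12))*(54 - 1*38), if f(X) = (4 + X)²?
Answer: 3488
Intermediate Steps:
(-38 + f(12))*(54 - 1*38) = (-38 + (4 + 12)²)*(54 - 1*38) = (-38 + 16²)*(54 - 38) = (-38 + 256)*16 = 218*16 = 3488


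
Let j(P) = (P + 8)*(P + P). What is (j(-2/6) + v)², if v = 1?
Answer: 1369/81 ≈ 16.901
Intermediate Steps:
j(P) = 2*P*(8 + P) (j(P) = (8 + P)*(2*P) = 2*P*(8 + P))
(j(-2/6) + v)² = (2*(-2/6)*(8 - 2/6) + 1)² = (2*(-2*⅙)*(8 - 2*⅙) + 1)² = (2*(-⅓)*(8 - ⅓) + 1)² = (2*(-⅓)*(23/3) + 1)² = (-46/9 + 1)² = (-37/9)² = 1369/81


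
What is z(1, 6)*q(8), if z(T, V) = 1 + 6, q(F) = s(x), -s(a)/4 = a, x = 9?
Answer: -252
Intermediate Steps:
s(a) = -4*a
q(F) = -36 (q(F) = -4*9 = -36)
z(T, V) = 7
z(1, 6)*q(8) = 7*(-36) = -252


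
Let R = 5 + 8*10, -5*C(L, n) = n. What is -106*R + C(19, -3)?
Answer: -45047/5 ≈ -9009.4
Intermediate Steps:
C(L, n) = -n/5
R = 85 (R = 5 + 80 = 85)
-106*R + C(19, -3) = -106*85 - ⅕*(-3) = -9010 + ⅗ = -45047/5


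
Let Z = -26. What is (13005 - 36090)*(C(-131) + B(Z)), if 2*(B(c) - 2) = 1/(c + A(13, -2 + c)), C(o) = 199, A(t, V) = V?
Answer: -18559485/4 ≈ -4.6399e+6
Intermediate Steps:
B(c) = 2 + 1/(2*(-2 + 2*c)) (B(c) = 2 + 1/(2*(c + (-2 + c))) = 2 + 1/(2*(-2 + 2*c)))
(13005 - 36090)*(C(-131) + B(Z)) = (13005 - 36090)*(199 + (-7 + 8*(-26))/(4*(-1 - 26))) = -23085*(199 + (¼)*(-7 - 208)/(-27)) = -23085*(199 + (¼)*(-1/27)*(-215)) = -23085*(199 + 215/108) = -23085*21707/108 = -18559485/4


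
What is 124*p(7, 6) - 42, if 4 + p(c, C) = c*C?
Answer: 4670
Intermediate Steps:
p(c, C) = -4 + C*c (p(c, C) = -4 + c*C = -4 + C*c)
124*p(7, 6) - 42 = 124*(-4 + 6*7) - 42 = 124*(-4 + 42) - 42 = 124*38 - 42 = 4712 - 42 = 4670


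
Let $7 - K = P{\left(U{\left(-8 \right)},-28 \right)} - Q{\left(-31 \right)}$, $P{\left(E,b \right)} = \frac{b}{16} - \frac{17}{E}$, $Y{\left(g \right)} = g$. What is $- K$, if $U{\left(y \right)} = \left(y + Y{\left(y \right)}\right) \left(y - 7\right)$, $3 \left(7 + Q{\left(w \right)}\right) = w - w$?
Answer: $- \frac{437}{240} \approx -1.8208$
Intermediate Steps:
$Q{\left(w \right)} = -7$ ($Q{\left(w \right)} = -7 + \frac{w - w}{3} = -7 + \frac{1}{3} \cdot 0 = -7 + 0 = -7$)
$U{\left(y \right)} = 2 y \left(-7 + y\right)$ ($U{\left(y \right)} = \left(y + y\right) \left(y - 7\right) = 2 y \left(-7 + y\right)$)
$P{\left(E,b \right)} = - \frac{17}{E} + \frac{b}{16}$ ($P{\left(E,b \right)} = b \frac{1}{16} - \frac{17}{E} = \frac{b}{16} - \frac{17}{E} = - \frac{17}{E} + \frac{b}{16}$)
$K = \frac{437}{240}$ ($K = 7 - \left(\left(- \frac{17}{2 \left(-8\right) \left(-7 - 8\right)} + \frac{1}{16} \left(-28\right)\right) - -7\right) = 7 - \left(\left(- \frac{17}{2 \left(-8\right) \left(-15\right)} - \frac{7}{4}\right) + 7\right) = 7 - \left(\left(- \frac{17}{240} - \frac{7}{4}\right) + 7\right) = 7 - \left(- \frac{437}{240} + 7\right) = 7 - \frac{1243}{240} = \frac{437}{240} \approx 1.8208$)
$- K = \left(-1\right) \frac{437}{240} = - \frac{437}{240}$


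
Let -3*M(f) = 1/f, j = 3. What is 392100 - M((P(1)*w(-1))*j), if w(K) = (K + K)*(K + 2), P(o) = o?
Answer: 7057799/18 ≈ 3.9210e+5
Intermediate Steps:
w(K) = 2*K*(2 + K) (w(K) = (2*K)*(2 + K) = 2*K*(2 + K))
M(f) = -1/(3*f)
392100 - M((P(1)*w(-1))*j) = 392100 - (-1)/(3*((1*(2*(-1)*(2 - 1)))*3)) = 392100 - (-1)/(3*((1*(2*(-1)*1))*3)) = 392100 - (-1)/(3*((1*(-2))*3)) = 392100 - (-1)/(3*((-2*3))) = 392100 - (-1)/(3*(-6)) = 392100 - (-1)*(-1)/(3*6) = 392100 - 1*1/18 = 392100 - 1/18 = 7057799/18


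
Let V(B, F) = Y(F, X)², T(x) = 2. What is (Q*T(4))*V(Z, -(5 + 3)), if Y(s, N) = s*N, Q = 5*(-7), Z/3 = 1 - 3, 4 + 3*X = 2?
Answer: -17920/9 ≈ -1991.1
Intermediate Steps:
X = -⅔ (X = -4/3 + (⅓)*2 = -4/3 + ⅔ = -⅔ ≈ -0.66667)
Z = -6 (Z = 3*(1 - 3) = 3*(-2) = -6)
Q = -35
Y(s, N) = N*s
V(B, F) = 4*F²/9 (V(B, F) = (-2*F/3)² = 4*F²/9)
(Q*T(4))*V(Z, -(5 + 3)) = (-35*2)*(4*(-(5 + 3))²/9) = -280*(-1*8)²/9 = -280*(-8)²/9 = -280*64/9 = -70*256/9 = -17920/9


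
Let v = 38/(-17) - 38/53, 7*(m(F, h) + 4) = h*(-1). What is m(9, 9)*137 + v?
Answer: -4585789/6307 ≈ -727.09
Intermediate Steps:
m(F, h) = -4 - h/7 (m(F, h) = -4 + (h*(-1))/7 = -4 + (-h)/7 = -4 - h/7)
v = -2660/901 (v = 38*(-1/17) - 38*1/53 = -38/17 - 38/53 = -2660/901 ≈ -2.9523)
m(9, 9)*137 + v = (-4 - ⅐*9)*137 - 2660/901 = (-4 - 9/7)*137 - 2660/901 = -37/7*137 - 2660/901 = -5069/7 - 2660/901 = -4585789/6307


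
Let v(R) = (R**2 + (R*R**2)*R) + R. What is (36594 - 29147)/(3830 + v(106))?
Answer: 7447/126262868 ≈ 5.8980e-5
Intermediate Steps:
v(R) = R + R**2 + R**4 (v(R) = (R**2 + R**3*R) + R = (R**2 + R**4) + R = R + R**2 + R**4)
(36594 - 29147)/(3830 + v(106)) = (36594 - 29147)/(3830 + 106*(1 + 106 + 106**3)) = 7447/(3830 + 106*(1 + 106 + 1191016)) = 7447/(3830 + 106*1191123) = 7447/(3830 + 126259038) = 7447/126262868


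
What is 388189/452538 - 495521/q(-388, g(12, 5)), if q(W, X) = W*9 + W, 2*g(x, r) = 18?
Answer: 112874127809/877923720 ≈ 128.57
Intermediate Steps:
g(x, r) = 9 (g(x, r) = (½)*18 = 9)
q(W, X) = 10*W (q(W, X) = 9*W + W = 10*W)
388189/452538 - 495521/q(-388, g(12, 5)) = 388189/452538 - 495521/(10*(-388)) = 388189*(1/452538) - 495521/(-3880) = 388189/452538 - 495521*(-1/3880) = 388189/452538 + 495521/3880 = 112874127809/877923720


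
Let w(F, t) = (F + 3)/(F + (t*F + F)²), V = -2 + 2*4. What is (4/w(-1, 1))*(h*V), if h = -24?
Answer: -864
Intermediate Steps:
V = 6 (V = -2 + 8 = 6)
w(F, t) = (3 + F)/(F + (F + F*t)²) (w(F, t) = (3 + F)/(F + (F*t + F)²) = (3 + F)/(F + (F + F*t)²))
(4/w(-1, 1))*(h*V) = (4/(((3 - 1)/((-1)*(1 - (1 + 1)²)))))*(-24*6) = (4/((-1*2/(1 - 1*2²))))*(-144) = (4/((-1*2/(1 - 1*4))))*(-144) = (4/((-1*2/(1 - 4))))*(-144) = (4/((-1*2/(-3))))*(-144) = (4/((-1*(-⅓)*2)))*(-144) = (4/(⅔))*(-144) = (4*(3/2))*(-144) = 6*(-144) = -864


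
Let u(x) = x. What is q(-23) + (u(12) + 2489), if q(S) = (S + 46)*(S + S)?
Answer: 1443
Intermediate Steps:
q(S) = 2*S*(46 + S) (q(S) = (46 + S)*(2*S) = 2*S*(46 + S))
q(-23) + (u(12) + 2489) = 2*(-23)*(46 - 23) + (12 + 2489) = 2*(-23)*23 + 2501 = -1058 + 2501 = 1443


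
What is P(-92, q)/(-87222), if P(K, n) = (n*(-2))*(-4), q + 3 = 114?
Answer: -148/14537 ≈ -0.010181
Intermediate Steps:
q = 111 (q = -3 + 114 = 111)
P(K, n) = 8*n (P(K, n) = -2*n*(-4) = 8*n)
P(-92, q)/(-87222) = (8*111)/(-87222) = 888*(-1/87222) = -148/14537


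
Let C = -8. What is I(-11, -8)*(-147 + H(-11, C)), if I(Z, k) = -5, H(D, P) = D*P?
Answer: 295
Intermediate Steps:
I(-11, -8)*(-147 + H(-11, C)) = -5*(-147 - 11*(-8)) = -5*(-147 + 88) = -5*(-59) = 295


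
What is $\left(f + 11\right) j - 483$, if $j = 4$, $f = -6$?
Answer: $-463$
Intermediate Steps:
$\left(f + 11\right) j - 483 = \left(-6 + 11\right) 4 - 483 = 5 \cdot 4 - 483 = 20 - 483 = -463$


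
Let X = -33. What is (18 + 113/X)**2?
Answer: 231361/1089 ≈ 212.45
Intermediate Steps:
(18 + 113/X)**2 = (18 + 113/(-33))**2 = (18 + 113*(-1/33))**2 = (18 - 113/33)**2 = (481/33)**2 = 231361/1089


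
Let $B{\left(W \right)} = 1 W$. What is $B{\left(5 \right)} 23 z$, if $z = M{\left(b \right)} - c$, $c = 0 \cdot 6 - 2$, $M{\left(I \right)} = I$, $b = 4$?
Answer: $690$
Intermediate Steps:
$c = -2$ ($c = 0 - 2 = -2$)
$z = 6$ ($z = 4 - -2 = 4 + 2 = 6$)
$B{\left(W \right)} = W$
$B{\left(5 \right)} 23 z = 5 \cdot 23 \cdot 6 = 115 \cdot 6 = 690$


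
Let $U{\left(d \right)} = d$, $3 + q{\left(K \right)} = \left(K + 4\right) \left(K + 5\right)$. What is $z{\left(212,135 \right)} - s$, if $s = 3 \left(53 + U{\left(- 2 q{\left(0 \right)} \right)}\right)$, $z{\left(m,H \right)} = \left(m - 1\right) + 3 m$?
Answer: $790$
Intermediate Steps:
$q{\left(K \right)} = -3 + \left(4 + K\right) \left(5 + K\right)$ ($q{\left(K \right)} = -3 + \left(K + 4\right) \left(K + 5\right) = -3 + \left(4 + K\right) \left(5 + K\right)$)
$z{\left(m,H \right)} = -1 + 4 m$ ($z{\left(m,H \right)} = \left(-1 + m\right) + 3 m = -1 + 4 m$)
$s = 57$ ($s = 3 \left(53 - 2 \left(17 + 0^{2} + 9 \cdot 0\right)\right) = 3 \left(53 - 2 \left(17 + 0 + 0\right)\right) = 3 \left(53 - 34\right) = 3 \cdot 19 = 57$)
$z{\left(212,135 \right)} - s = \left(-1 + 4 \cdot 212\right) - 57 = \left(-1 + 848\right) - 57 = 847 - 57 = 790$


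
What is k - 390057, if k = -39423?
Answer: -429480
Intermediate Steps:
k - 390057 = -39423 - 390057 = -429480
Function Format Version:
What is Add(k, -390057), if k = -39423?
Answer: -429480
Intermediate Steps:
Add(k, -390057) = Add(-39423, -390057) = -429480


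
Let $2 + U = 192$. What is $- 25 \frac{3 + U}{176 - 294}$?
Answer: $\frac{4825}{118} \approx 40.89$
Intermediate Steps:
$U = 190$ ($U = -2 + 192 = 190$)
$- 25 \frac{3 + U}{176 - 294} = - 25 \frac{3 + 190}{176 - 294} = - 25 \frac{193}{-118} = - 25 \cdot 193 \left(- \frac{1}{118}\right) = \left(-25\right) \left(- \frac{193}{118}\right) = \frac{4825}{118}$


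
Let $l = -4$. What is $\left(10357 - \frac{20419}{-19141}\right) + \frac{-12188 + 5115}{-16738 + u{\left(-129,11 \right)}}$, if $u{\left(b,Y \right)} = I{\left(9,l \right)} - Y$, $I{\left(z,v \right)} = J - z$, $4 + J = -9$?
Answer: $\frac{3325216836169}{321013711} \approx 10358.0$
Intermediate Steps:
$J = -13$ ($J = -4 - 9 = -13$)
$I{\left(z,v \right)} = -13 - z$
$u{\left(b,Y \right)} = -22 - Y$ ($u{\left(b,Y \right)} = \left(-13 - 9\right) - Y = -22 - Y$)
$\left(10357 - \frac{20419}{-19141}\right) + \frac{-12188 + 5115}{-16738 + u{\left(-129,11 \right)}} = \left(10357 - \frac{20419}{-19141}\right) + \frac{-12188 + 5115}{-16738 - 33} = \left(10357 - - \frac{20419}{19141}\right) - \frac{7073}{-16738 - 33} = \left(10357 + \frac{20419}{19141}\right) - \frac{7073}{-16738 - 33} = \frac{198263756}{19141} - \frac{7073}{-16771} = \frac{198263756}{19141} - - \frac{7073}{16771} = \frac{198263756}{19141} + \frac{7073}{16771} = \frac{3325216836169}{321013711}$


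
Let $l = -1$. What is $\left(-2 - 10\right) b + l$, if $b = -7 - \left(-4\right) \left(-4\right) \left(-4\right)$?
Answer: $-685$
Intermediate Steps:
$b = 57$ ($b = -7 - 16 \left(-4\right) = -7 - -64 = -7 + 64 = 57$)
$\left(-2 - 10\right) b + l = \left(-2 - 10\right) 57 - 1 = \left(-12\right) 57 - 1 = -684 - 1 = -685$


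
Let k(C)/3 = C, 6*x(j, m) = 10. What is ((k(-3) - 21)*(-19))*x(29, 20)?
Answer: 950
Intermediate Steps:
x(j, m) = 5/3 (x(j, m) = (⅙)*10 = 5/3)
k(C) = 3*C
((k(-3) - 21)*(-19))*x(29, 20) = ((3*(-3) - 21)*(-19))*(5/3) = ((-9 - 21)*(-19))*(5/3) = -30*(-19)*(5/3) = 570*(5/3) = 950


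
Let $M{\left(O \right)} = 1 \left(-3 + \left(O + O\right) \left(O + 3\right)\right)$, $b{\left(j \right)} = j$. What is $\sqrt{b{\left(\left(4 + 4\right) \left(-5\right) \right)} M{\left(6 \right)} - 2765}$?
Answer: $i \sqrt{6965} \approx 83.457 i$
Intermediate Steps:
$M{\left(O \right)} = -3 + 2 O \left(3 + O\right)$ ($M{\left(O \right)} = 1 \left(-3 + 2 O \left(3 + O\right)\right) = -3 + 2 O \left(3 + O\right)$)
$\sqrt{b{\left(\left(4 + 4\right) \left(-5\right) \right)} M{\left(6 \right)} - 2765} = \sqrt{\left(4 + 4\right) \left(-5\right) \left(-3 + 2 \cdot 6^{2} + 6 \cdot 6\right) - 2765} = \sqrt{8 \left(-5\right) \left(-3 + 2 \cdot 36 + 36\right) - 2765} = \sqrt{- 40 \left(-3 + 72 + 36\right) - 2765} = \sqrt{\left(-40\right) 105 - 2765} = \sqrt{-4200 - 2765} = \sqrt{-6965} = i \sqrt{6965}$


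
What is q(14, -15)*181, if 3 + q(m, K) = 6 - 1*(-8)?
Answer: 1991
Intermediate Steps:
q(m, K) = 11 (q(m, K) = -3 + (6 - 1*(-8)) = -3 + (6 + 8) = -3 + 14 = 11)
q(14, -15)*181 = 11*181 = 1991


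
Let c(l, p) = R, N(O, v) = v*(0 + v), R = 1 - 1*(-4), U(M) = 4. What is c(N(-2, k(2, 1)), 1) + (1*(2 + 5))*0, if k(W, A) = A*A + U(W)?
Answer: 5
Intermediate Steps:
R = 5 (R = 1 + 4 = 5)
k(W, A) = 4 + A² (k(W, A) = A*A + 4 = A² + 4 = 4 + A²)
N(O, v) = v² (N(O, v) = v*v = v²)
c(l, p) = 5
c(N(-2, k(2, 1)), 1) + (1*(2 + 5))*0 = 5 + (1*(2 + 5))*0 = 5 + (1*7)*0 = 5 + 7*0 = 5 + 0 = 5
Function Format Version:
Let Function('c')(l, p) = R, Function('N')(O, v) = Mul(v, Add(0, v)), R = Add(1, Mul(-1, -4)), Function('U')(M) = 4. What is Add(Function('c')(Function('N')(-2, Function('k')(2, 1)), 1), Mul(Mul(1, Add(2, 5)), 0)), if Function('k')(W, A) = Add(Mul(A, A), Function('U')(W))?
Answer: 5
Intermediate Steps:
R = 5 (R = Add(1, 4) = 5)
Function('k')(W, A) = Add(4, Pow(A, 2)) (Function('k')(W, A) = Add(Mul(A, A), 4) = Add(Pow(A, 2), 4) = Add(4, Pow(A, 2)))
Function('N')(O, v) = Pow(v, 2) (Function('N')(O, v) = Mul(v, v) = Pow(v, 2))
Function('c')(l, p) = 5
Add(Function('c')(Function('N')(-2, Function('k')(2, 1)), 1), Mul(Mul(1, Add(2, 5)), 0)) = Add(5, Mul(Mul(1, Add(2, 5)), 0)) = Add(5, Mul(Mul(1, 7), 0)) = Add(5, Mul(7, 0)) = Add(5, 0) = 5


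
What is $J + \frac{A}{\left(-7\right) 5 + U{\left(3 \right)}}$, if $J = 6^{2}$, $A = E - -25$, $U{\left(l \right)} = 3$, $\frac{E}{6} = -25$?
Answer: $\frac{1277}{32} \approx 39.906$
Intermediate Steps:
$E = -150$ ($E = 6 \left(-25\right) = -150$)
$A = -125$ ($A = -150 - -25 = -150 + 25 = -125$)
$J = 36$
$J + \frac{A}{\left(-7\right) 5 + U{\left(3 \right)}} = 36 + \frac{1}{\left(-7\right) 5 + 3} \left(-125\right) = 36 + \frac{1}{-35 + 3} \left(-125\right) = 36 + \frac{1}{-32} \left(-125\right) = 36 - - \frac{125}{32} = 36 + \frac{125}{32} = \frac{1277}{32}$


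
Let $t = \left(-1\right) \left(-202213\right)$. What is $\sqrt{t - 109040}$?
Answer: $\sqrt{93173} \approx 305.24$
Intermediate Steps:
$t = 202213$
$\sqrt{t - 109040} = \sqrt{202213 - 109040} = \sqrt{93173}$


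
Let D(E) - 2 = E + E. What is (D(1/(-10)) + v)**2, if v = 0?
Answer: 81/25 ≈ 3.2400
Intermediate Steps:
D(E) = 2 + 2*E (D(E) = 2 + (E + E) = 2 + 2*E)
(D(1/(-10)) + v)**2 = ((2 + 2/(-10)) + 0)**2 = ((2 + 2*(-1/10)) + 0)**2 = ((2 - 1/5) + 0)**2 = (9/5 + 0)**2 = (9/5)**2 = 81/25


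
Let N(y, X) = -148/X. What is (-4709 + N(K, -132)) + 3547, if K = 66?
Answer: -38309/33 ≈ -1160.9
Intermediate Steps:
(-4709 + N(K, -132)) + 3547 = (-4709 - 148/(-132)) + 3547 = (-4709 - 148*(-1/132)) + 3547 = (-4709 + 37/33) + 3547 = -155360/33 + 3547 = -38309/33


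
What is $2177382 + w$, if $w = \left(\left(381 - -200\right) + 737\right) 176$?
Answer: $2409350$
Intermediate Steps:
$w = 231968$ ($w = \left(\left(381 + 200\right) + 737\right) 176 = \left(581 + 737\right) 176 = 1318 \cdot 176 = 231968$)
$2177382 + w = 2177382 + 231968 = 2409350$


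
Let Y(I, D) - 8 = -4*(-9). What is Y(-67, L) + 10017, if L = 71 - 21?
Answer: 10061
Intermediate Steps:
L = 50
Y(I, D) = 44 (Y(I, D) = 8 - 4*(-9) = 8 + 36 = 44)
Y(-67, L) + 10017 = 44 + 10017 = 10061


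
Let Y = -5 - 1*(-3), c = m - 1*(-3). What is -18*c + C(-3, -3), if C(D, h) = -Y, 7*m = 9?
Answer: -526/7 ≈ -75.143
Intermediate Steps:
m = 9/7 (m = (1/7)*9 = 9/7 ≈ 1.2857)
c = 30/7 (c = 9/7 - 1*(-3) = 9/7 + 3 = 30/7 ≈ 4.2857)
Y = -2 (Y = -5 + 3 = -2)
C(D, h) = 2 (C(D, h) = -1*(-2) = 2)
-18*c + C(-3, -3) = -18*30/7 + 2 = -540/7 + 2 = -526/7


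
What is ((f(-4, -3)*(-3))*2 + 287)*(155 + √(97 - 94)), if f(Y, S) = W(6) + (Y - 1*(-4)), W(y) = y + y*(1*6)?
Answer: 5425 + 35*√3 ≈ 5485.6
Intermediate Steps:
W(y) = 7*y (W(y) = y + y*6 = y + 6*y = 7*y)
f(Y, S) = 46 + Y (f(Y, S) = 7*6 + (Y - 1*(-4)) = 42 + (Y + 4) = 42 + (4 + Y) = 46 + Y)
((f(-4, -3)*(-3))*2 + 287)*(155 + √(97 - 94)) = (((46 - 4)*(-3))*2 + 287)*(155 + √(97 - 94)) = ((42*(-3))*2 + 287)*(155 + √3) = (-126*2 + 287)*(155 + √3) = (-252 + 287)*(155 + √3) = 35*(155 + √3) = 5425 + 35*√3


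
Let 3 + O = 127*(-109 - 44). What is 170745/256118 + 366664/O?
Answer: -573360709/31502514 ≈ -18.200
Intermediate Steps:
O = -19434 (O = -3 + 127*(-109 - 44) = -3 + 127*(-153) = -3 - 19431 = -19434)
170745/256118 + 366664/O = 170745/256118 + 366664/(-19434) = 170745*(1/256118) + 366664*(-1/19434) = 170745/256118 - 183332/9717 = -573360709/31502514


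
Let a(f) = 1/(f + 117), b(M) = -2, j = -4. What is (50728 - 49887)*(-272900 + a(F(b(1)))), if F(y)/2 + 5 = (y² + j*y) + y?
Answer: -29147629459/127 ≈ -2.2951e+8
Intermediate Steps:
F(y) = -10 - 6*y + 2*y² (F(y) = -10 + 2*((y² - 4*y) + y) = -10 + 2*(y² - 3*y) = -10 + (-6*y + 2*y²) = -10 - 6*y + 2*y²)
a(f) = 1/(117 + f)
(50728 - 49887)*(-272900 + a(F(b(1)))) = (50728 - 49887)*(-272900 + 1/(117 + (-10 - 6*(-2) + 2*(-2)²))) = 841*(-272900 + 1/(117 + (-10 + 12 + 2*4))) = 841*(-272900 + 1/(117 + (-10 + 12 + 8))) = 841*(-272900 + 1/(117 + 10)) = 841*(-272900 + 1/127) = 841*(-34658299/127) = -29147629459/127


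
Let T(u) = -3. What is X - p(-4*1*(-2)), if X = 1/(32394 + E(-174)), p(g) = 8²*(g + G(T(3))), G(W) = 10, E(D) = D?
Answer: -37117439/32220 ≈ -1152.0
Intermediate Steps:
p(g) = 640 + 64*g (p(g) = 8²*(g + 10) = 64*(10 + g) = 640 + 64*g)
X = 1/32220 (X = 1/(32394 - 174) = 1/32220 ≈ 3.1037e-5)
X - p(-4*1*(-2)) = 1/32220 - (640 + 64*(-4*1*(-2))) = 1/32220 - (640 + 64*(-4*(-2))) = 1/32220 - (640 + 64*8) = 1/32220 - (640 + 512) = 1/32220 - 1*1152 = 1/32220 - 1152 = -37117439/32220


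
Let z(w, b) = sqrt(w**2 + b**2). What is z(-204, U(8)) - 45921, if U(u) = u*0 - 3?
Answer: -45921 + 15*sqrt(185) ≈ -45717.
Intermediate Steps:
U(u) = -3 (U(u) = 0 - 3 = -3)
z(w, b) = sqrt(b**2 + w**2)
z(-204, U(8)) - 45921 = sqrt((-3)**2 + (-204)**2) - 45921 = sqrt(9 + 41616) - 45921 = sqrt(41625) - 45921 = 15*sqrt(185) - 45921 = -45921 + 15*sqrt(185)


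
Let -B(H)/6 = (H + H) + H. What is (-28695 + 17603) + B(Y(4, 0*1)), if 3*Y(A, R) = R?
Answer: -11092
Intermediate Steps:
Y(A, R) = R/3
B(H) = -18*H (B(H) = -6*((H + H) + H) = -6*(2*H + H) = -18*H)
(-28695 + 17603) + B(Y(4, 0*1)) = (-28695 + 17603) - 6*0*1 = -11092 - 6*0 = -11092 - 18*0 = -11092 + 0 = -11092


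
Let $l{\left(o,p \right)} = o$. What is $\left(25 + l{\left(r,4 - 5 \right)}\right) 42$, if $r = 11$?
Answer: $1512$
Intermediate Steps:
$\left(25 + l{\left(r,4 - 5 \right)}\right) 42 = \left(25 + 11\right) 42 = 36 \cdot 42 = 1512$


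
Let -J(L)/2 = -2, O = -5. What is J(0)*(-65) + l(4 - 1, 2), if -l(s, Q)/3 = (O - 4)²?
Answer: -503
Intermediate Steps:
J(L) = 4 (J(L) = -2*(-2) = 4)
l(s, Q) = -243 (l(s, Q) = -3*(-5 - 4)² = -3*(-9)² = -3*81 = -243)
J(0)*(-65) + l(4 - 1, 2) = 4*(-65) - 243 = -260 - 243 = -503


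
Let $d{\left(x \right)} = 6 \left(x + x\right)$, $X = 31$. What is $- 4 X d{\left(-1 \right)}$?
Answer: $1488$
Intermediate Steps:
$d{\left(x \right)} = 12 x$ ($d{\left(x \right)} = 6 \cdot 2 x = 12 x$)
$- 4 X d{\left(-1 \right)} = \left(-4\right) 31 \cdot 12 \left(-1\right) = \left(-124\right) \left(-12\right) = 1488$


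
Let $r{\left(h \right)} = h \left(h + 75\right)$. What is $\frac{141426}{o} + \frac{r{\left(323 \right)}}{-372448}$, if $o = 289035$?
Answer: $\frac{287356027}{1993527920} \approx 0.14414$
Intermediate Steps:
$r{\left(h \right)} = h \left(75 + h\right)$
$\frac{141426}{o} + \frac{r{\left(323 \right)}}{-372448} = \frac{141426}{289035} + \frac{323 \left(75 + 323\right)}{-372448} = 141426 \cdot \frac{1}{289035} + 323 \cdot 398 \left(- \frac{1}{372448}\right) = \frac{5238}{10705} + 128554 \left(- \frac{1}{372448}\right) = \frac{5238}{10705} - \frac{64277}{186224} = \frac{287356027}{1993527920}$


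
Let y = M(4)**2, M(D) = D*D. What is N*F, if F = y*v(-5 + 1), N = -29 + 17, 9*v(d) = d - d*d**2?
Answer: -20480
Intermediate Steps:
M(D) = D**2
y = 256 (y = (4**2)**2 = 16**2 = 256)
v(d) = -d**3/9 + d/9 (v(d) = (d - d*d**2)/9 = (d - d**3)/9 = -d**3/9 + d/9)
N = -12
F = 5120/3 (F = 256*((-5 + 1)*(1 - (-5 + 1)**2)/9) = 256*((1/9)*(-4)*(1 - 1*(-4)**2)) = 256*((1/9)*(-4)*(1 - 1*16)) = 256*((1/9)*(-4)*(1 - 16)) = 256*((1/9)*(-4)*(-15)) = 256*(20/3) = 5120/3 ≈ 1706.7)
N*F = -12*5120/3 = -20480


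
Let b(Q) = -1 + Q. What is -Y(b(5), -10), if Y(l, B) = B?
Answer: 10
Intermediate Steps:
-Y(b(5), -10) = -1*(-10) = 10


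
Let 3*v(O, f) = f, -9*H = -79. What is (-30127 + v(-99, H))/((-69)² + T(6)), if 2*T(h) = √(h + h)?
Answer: -215131075/34000677 + 406675*√3/306006093 ≈ -6.3250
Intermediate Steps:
H = 79/9 (H = -⅑*(-79) = 79/9 ≈ 8.7778)
T(h) = √2*√h/2 (T(h) = √(h + h)/2 = √(2*h)/2 = (√2*√h)/2 = √2*√h/2)
v(O, f) = f/3
(-30127 + v(-99, H))/((-69)² + T(6)) = (-30127 + (⅓)*(79/9))/((-69)² + √2*√6/2) = (-30127 + 79/27)/(4761 + √3) = -813350/(27*(4761 + √3))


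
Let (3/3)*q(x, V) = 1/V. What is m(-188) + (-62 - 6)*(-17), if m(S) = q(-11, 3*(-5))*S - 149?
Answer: 15293/15 ≈ 1019.5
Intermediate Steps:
q(x, V) = 1/V
m(S) = -149 - S/15 (m(S) = S/((3*(-5))) - 149 = S/(-15) - 149 = -S/15 - 149 = -149 - S/15)
m(-188) + (-62 - 6)*(-17) = (-149 - 1/15*(-188)) + (-62 - 6)*(-17) = (-149 + 188/15) - 68*(-17) = -2047/15 + 1156 = 15293/15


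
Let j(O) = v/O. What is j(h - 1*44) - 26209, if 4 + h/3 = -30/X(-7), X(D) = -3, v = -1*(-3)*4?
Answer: -340723/13 ≈ -26209.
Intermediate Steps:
v = 12 (v = 3*4 = 12)
h = 18 (h = -12 + 3*(-30/(-3)) = -12 + 3*(-30*(-1/3)) = -12 + 3*10 = -12 + 30 = 18)
j(O) = 12/O
j(h - 1*44) - 26209 = 12/(18 - 1*44) - 26209 = 12/(18 - 44) - 26209 = 12/(-26) - 26209 = 12*(-1/26) - 26209 = -6/13 - 26209 = -340723/13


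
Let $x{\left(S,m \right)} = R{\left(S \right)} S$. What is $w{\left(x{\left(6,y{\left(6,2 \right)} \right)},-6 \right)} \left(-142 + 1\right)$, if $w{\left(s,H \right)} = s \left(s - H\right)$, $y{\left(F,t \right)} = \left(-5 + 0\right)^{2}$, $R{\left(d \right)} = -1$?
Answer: $0$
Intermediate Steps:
$y{\left(F,t \right)} = 25$ ($y{\left(F,t \right)} = \left(-5\right)^{2} = 25$)
$x{\left(S,m \right)} = - S$
$w{\left(x{\left(6,y{\left(6,2 \right)} \right)},-6 \right)} \left(-142 + 1\right) = \left(-1\right) 6 \left(\left(-1\right) 6 - -6\right) \left(-142 + 1\right) = - 6 \left(-6 + 6\right) \left(-141\right) = \left(-6\right) 0 \left(-141\right) = 0 \left(-141\right) = 0$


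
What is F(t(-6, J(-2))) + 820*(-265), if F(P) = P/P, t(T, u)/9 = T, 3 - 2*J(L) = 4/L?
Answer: -217299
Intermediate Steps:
J(L) = 3/2 - 2/L
t(T, u) = 9*T
F(P) = 1
F(t(-6, J(-2))) + 820*(-265) = 1 + 820*(-265) = 1 - 217300 = -217299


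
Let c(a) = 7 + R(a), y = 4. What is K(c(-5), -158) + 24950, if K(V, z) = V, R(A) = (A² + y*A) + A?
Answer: 24957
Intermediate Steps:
R(A) = A² + 5*A (R(A) = (A² + 4*A) + A = A² + 5*A)
c(a) = 7 + a*(5 + a)
K(c(-5), -158) + 24950 = (7 - 5*(5 - 5)) + 24950 = (7 - 5*0) + 24950 = (7 + 0) + 24950 = 7 + 24950 = 24957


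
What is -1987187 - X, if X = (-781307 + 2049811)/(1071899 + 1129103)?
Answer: -2186901914939/1100501 ≈ -1.9872e+6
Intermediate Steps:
X = 634252/1100501 (X = 1268504/2201002 = 1268504*(1/2201002) = 634252/1100501 ≈ 0.57633)
-1987187 - X = -1987187 - 1*634252/1100501 = -1987187 - 634252/1100501 = -2186901914939/1100501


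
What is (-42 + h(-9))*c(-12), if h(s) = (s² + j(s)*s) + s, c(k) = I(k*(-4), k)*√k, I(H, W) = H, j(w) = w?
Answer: 10656*I*√3 ≈ 18457.0*I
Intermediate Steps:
c(k) = -4*k^(3/2) (c(k) = (k*(-4))*√k = (-4*k)*√k = -4*k^(3/2))
h(s) = s + 2*s² (h(s) = (s² + s*s) + s = (s² + s²) + s = 2*s² + s = s + 2*s²)
(-42 + h(-9))*c(-12) = (-42 - 9*(1 + 2*(-9)))*(-(-96)*I*√3) = (-42 - 9*(1 - 18))*(-(-96)*I*√3) = (-42 - 9*(-17))*(96*I*√3) = (-42 + 153)*(96*I*√3) = 111*(96*I*√3) = 10656*I*√3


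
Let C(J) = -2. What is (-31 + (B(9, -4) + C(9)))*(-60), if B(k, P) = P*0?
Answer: 1980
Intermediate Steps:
B(k, P) = 0
(-31 + (B(9, -4) + C(9)))*(-60) = (-31 + (0 - 2))*(-60) = (-31 - 2)*(-60) = -33*(-60) = 1980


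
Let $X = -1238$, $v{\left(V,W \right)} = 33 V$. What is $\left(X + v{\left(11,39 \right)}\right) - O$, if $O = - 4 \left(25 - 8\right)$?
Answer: $-807$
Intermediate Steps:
$O = -68$ ($O = \left(-4\right) 17 = -68$)
$\left(X + v{\left(11,39 \right)}\right) - O = \left(-1238 + 33 \cdot 11\right) - -68 = \left(-1238 + 363\right) + 68 = -875 + 68 = -807$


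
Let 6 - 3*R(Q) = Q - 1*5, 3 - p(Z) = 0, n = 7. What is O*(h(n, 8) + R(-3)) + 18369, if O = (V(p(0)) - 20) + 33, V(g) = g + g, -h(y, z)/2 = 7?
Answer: 54575/3 ≈ 18192.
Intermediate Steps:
p(Z) = 3 (p(Z) = 3 - 1*0 = 3 + 0 = 3)
h(y, z) = -14 (h(y, z) = -2*7 = -14)
V(g) = 2*g
R(Q) = 11/3 - Q/3 (R(Q) = 2 - (Q - 1*5)/3 = 2 - (Q - 5)/3 = 2 - (-5 + Q)/3 = 2 + (5/3 - Q/3) = 11/3 - Q/3)
O = 19 (O = (2*3 - 20) + 33 = (6 - 20) + 33 = -14 + 33 = 19)
O*(h(n, 8) + R(-3)) + 18369 = 19*(-14 + (11/3 - 1/3*(-3))) + 18369 = 19*(-14 + (11/3 + 1)) + 18369 = 19*(-14 + 14/3) + 18369 = 19*(-28/3) + 18369 = -532/3 + 18369 = 54575/3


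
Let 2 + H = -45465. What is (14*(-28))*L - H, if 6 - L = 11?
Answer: 47427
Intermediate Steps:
L = -5 (L = 6 - 1*11 = 6 - 11 = -5)
H = -45467 (H = -2 - 45465 = -45467)
(14*(-28))*L - H = (14*(-28))*(-5) - 1*(-45467) = -392*(-5) + 45467 = 1960 + 45467 = 47427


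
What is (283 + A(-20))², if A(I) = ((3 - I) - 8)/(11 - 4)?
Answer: 3984016/49 ≈ 81307.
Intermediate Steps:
A(I) = -5/7 - I/7 (A(I) = (-5 - I)/7 = (-5 - I)*(⅐) = -5/7 - I/7)
(283 + A(-20))² = (283 + (-5/7 - ⅐*(-20)))² = (283 + (-5/7 + 20/7))² = (283 + 15/7)² = (1996/7)² = 3984016/49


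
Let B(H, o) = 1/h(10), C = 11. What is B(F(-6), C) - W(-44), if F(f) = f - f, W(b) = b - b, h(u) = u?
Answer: ⅒ ≈ 0.10000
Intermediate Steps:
W(b) = 0
F(f) = 0
B(H, o) = ⅒ (B(H, o) = 1/10 = ⅒)
B(F(-6), C) - W(-44) = ⅒ - 1*0 = ⅒ + 0 = ⅒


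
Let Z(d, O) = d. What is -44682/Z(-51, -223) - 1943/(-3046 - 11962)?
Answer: 3336749/3808 ≈ 876.25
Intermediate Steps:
-44682/Z(-51, -223) - 1943/(-3046 - 11962) = -44682/(-51) - 1943/(-3046 - 11962) = -44682*(-1/51) - 1943/(-15008) = 14894/17 - 1943*(-1/15008) = 14894/17 + 29/224 = 3336749/3808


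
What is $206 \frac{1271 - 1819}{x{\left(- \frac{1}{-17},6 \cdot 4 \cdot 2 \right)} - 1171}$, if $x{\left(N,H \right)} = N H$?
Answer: $\frac{1919096}{19859} \approx 96.636$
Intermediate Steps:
$x{\left(N,H \right)} = H N$
$206 \frac{1271 - 1819}{x{\left(- \frac{1}{-17},6 \cdot 4 \cdot 2 \right)} - 1171} = 206 \frac{1271 - 1819}{6 \cdot 4 \cdot 2 \left(- \frac{1}{-17}\right) - 1171} = 206 \left(- \frac{548}{24 \cdot 2 \left(\left(-1\right) \left(- \frac{1}{17}\right)\right) - 1171}\right) = 206 \left(- \frac{548}{48 \cdot \frac{1}{17} - 1171}\right) = 206 \left(- \frac{548}{\frac{48}{17} - 1171}\right) = 206 \left(- \frac{548}{- \frac{19859}{17}}\right) = 206 \left(\left(-548\right) \left(- \frac{17}{19859}\right)\right) = 206 \cdot \frac{9316}{19859} = \frac{1919096}{19859}$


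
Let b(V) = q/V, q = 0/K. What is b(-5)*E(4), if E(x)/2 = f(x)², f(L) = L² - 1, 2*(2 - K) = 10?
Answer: 0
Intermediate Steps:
K = -3 (K = 2 - ½*10 = 2 - 5 = -3)
f(L) = -1 + L²
q = 0 (q = 0/(-3) = 0*(-⅓) = 0)
b(V) = 0 (b(V) = 0/V = 0)
E(x) = 2*(-1 + x²)²
b(-5)*E(4) = 0*(2*(-1 + 4²)²) = 0*(2*(-1 + 16)²) = 0*(2*15²) = 0*(2*225) = 0*450 = 0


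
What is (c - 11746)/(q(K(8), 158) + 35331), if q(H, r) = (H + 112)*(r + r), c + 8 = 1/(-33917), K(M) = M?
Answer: -398660419/2484454167 ≈ -0.16046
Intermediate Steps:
c = -271337/33917 (c = -8 + 1/(-33917) = -8 - 1/33917 = -271337/33917 ≈ -8.0000)
q(H, r) = 2*r*(112 + H) (q(H, r) = (112 + H)*(2*r) = 2*r*(112 + H))
(c - 11746)/(q(K(8), 158) + 35331) = (-271337/33917 - 11746)/(2*158*(112 + 8) + 35331) = -398660419/(33917*(2*158*120 + 35331)) = -398660419/(33917*(37920 + 35331)) = -398660419/33917/73251 = -398660419/33917*1/73251 = -398660419/2484454167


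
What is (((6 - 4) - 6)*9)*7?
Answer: -252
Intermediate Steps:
(((6 - 4) - 6)*9)*7 = ((2 - 6)*9)*7 = -4*9*7 = -36*7 = -252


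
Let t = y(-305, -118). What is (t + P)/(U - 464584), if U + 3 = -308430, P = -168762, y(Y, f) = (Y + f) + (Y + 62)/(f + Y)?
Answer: 7951668/36331799 ≈ 0.21886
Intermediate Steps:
y(Y, f) = Y + f + (62 + Y)/(Y + f) (y(Y, f) = (Y + f) + (62 + Y)/(Y + f) = Y + f + (62 + Y)/(Y + f))
t = -19854/47 (t = (62 - 305 + (-305)² + (-118)² + 2*(-305)*(-118))/(-305 - 118) = (62 - 305 + 93025 + 13924 + 71980)/(-423) = -1/423*178686 = -19854/47 ≈ -422.43)
U = -308433 (U = -3 - 308430 = -308433)
(t + P)/(U - 464584) = (-19854/47 - 168762)/(-308433 - 464584) = -7951668/47/(-773017) = -7951668/47*(-1/773017) = 7951668/36331799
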